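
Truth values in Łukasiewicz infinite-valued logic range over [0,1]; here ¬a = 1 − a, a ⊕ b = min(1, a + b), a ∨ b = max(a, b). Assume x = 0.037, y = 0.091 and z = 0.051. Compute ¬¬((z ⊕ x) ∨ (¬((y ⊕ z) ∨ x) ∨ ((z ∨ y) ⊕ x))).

0.858

z ⊕ x = min(1, 0.051 + 0.037) = min(1, 0.088) = 0.088
y ⊕ z = min(1, 0.091 + 0.051) = min(1, 0.142) = 0.142
(y ⊕ z) ∨ x = max(0.142, 0.037) = 0.142
¬((y ⊕ z) ∨ x) = 1 − 0.142 = 0.858
z ∨ y = max(0.051, 0.091) = 0.091
(z ∨ y) ⊕ x = min(1, 0.091 + 0.037) = min(1, 0.128) = 0.128
¬((y ⊕ z) ∨ x) ∨ ((z ∨ y) ⊕ x) = max(0.858, 0.128) = 0.858
(z ⊕ x) ∨ (¬((y ⊕ z) ∨ x) ∨ ((z ∨ y) ⊕ x)) = max(0.088, 0.858) = 0.858
¬((z ⊕ x) ∨ (¬((y ⊕ z) ∨ x) ∨ ((z ∨ y) ⊕ x))) = 1 − 0.858 = 0.142
¬¬((z ⊕ x) ∨ (¬((y ⊕ z) ∨ x) ∨ ((z ∨ y) ⊕ x))) = 1 − 0.142 = 0.858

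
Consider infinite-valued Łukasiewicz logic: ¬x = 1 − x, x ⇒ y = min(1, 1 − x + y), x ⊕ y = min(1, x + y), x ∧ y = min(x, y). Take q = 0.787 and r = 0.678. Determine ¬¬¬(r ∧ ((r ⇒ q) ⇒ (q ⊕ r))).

r ⇒ q = min(1, 1 − 0.678 + 0.787) = min(1, 1.109) = 1.000
q ⊕ r = min(1, 0.787 + 0.678) = min(1, 1.465) = 1.000
(r ⇒ q) ⇒ (q ⊕ r) = min(1, 1 − 1.000 + 1.000) = min(1, 1.000) = 1.000
r ∧ ((r ⇒ q) ⇒ (q ⊕ r)) = min(0.678, 1.000) = 0.678
¬(r ∧ ((r ⇒ q) ⇒ (q ⊕ r))) = 1 − 0.678 = 0.322
¬¬(r ∧ ((r ⇒ q) ⇒ (q ⊕ r))) = 1 − 0.322 = 0.678
¬¬¬(r ∧ ((r ⇒ q) ⇒ (q ⊕ r))) = 1 − 0.678 = 0.322

0.322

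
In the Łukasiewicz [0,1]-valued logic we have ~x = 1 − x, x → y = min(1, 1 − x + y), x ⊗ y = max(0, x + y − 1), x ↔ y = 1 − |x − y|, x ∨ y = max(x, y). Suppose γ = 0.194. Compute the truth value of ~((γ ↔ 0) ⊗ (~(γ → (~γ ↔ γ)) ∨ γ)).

γ ↔ 0 = 1 − |0.194 − 0.000| = 1 − 0.194 = 0.806
~γ = 1 − 0.194 = 0.806
~γ ↔ γ = 1 − |0.806 − 0.194| = 1 − 0.612 = 0.388
γ → (~γ ↔ γ) = min(1, 1 − 0.194 + 0.388) = min(1, 1.194) = 1.000
~(γ → (~γ ↔ γ)) = 1 − 1.000 = 0.000
~(γ → (~γ ↔ γ)) ∨ γ = max(0.000, 0.194) = 0.194
(γ ↔ 0) ⊗ (~(γ → (~γ ↔ γ)) ∨ γ) = max(0, 0.806 + 0.194 − 1) = max(0, 0.000) = 0.000
~((γ ↔ 0) ⊗ (~(γ → (~γ ↔ γ)) ∨ γ)) = 1 − 0.000 = 1.000

1.000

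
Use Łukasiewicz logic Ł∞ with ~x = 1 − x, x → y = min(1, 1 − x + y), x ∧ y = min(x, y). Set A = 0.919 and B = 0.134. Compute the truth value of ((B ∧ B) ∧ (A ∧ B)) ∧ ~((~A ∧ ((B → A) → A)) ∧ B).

B ∧ B = min(0.134, 0.134) = 0.134
A ∧ B = min(0.919, 0.134) = 0.134
(B ∧ B) ∧ (A ∧ B) = min(0.134, 0.134) = 0.134
~A = 1 − 0.919 = 0.081
B → A = min(1, 1 − 0.134 + 0.919) = min(1, 1.785) = 1.000
(B → A) → A = min(1, 1 − 1.000 + 0.919) = min(1, 0.919) = 0.919
~A ∧ ((B → A) → A) = min(0.081, 0.919) = 0.081
(~A ∧ ((B → A) → A)) ∧ B = min(0.081, 0.134) = 0.081
~((~A ∧ ((B → A) → A)) ∧ B) = 1 − 0.081 = 0.919
((B ∧ B) ∧ (A ∧ B)) ∧ ~((~A ∧ ((B → A) → A)) ∧ B) = min(0.134, 0.919) = 0.134

0.134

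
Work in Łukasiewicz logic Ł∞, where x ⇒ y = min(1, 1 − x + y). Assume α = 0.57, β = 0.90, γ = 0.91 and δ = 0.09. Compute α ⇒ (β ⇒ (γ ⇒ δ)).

γ ⇒ δ = min(1, 1 − 0.91 + 0.09) = min(1, 0.18) = 0.18
β ⇒ (γ ⇒ δ) = min(1, 1 − 0.90 + 0.18) = min(1, 0.28) = 0.28
α ⇒ (β ⇒ (γ ⇒ δ)) = min(1, 1 − 0.57 + 0.28) = min(1, 0.71) = 0.71

0.71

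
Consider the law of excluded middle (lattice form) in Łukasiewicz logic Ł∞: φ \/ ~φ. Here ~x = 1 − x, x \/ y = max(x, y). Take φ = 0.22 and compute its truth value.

~φ = 1 − 0.22 = 0.78
φ \/ ~φ = max(0.22, 0.78) = 0.78
(The value 0.78 < 1 shows this instance is not satisfied; not a Ł∞-tautology — its value is max(a, 1−a).)

0.78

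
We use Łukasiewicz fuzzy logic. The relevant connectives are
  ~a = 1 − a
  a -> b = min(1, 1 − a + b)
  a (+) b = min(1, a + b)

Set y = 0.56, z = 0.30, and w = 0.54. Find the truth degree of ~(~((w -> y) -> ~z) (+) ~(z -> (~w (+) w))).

w -> y = min(1, 1 − 0.54 + 0.56) = min(1, 1.02) = 1.00
~z = 1 − 0.30 = 0.70
(w -> y) -> ~z = min(1, 1 − 1.00 + 0.70) = min(1, 0.70) = 0.70
~((w -> y) -> ~z) = 1 − 0.70 = 0.30
~w = 1 − 0.54 = 0.46
~w (+) w = min(1, 0.46 + 0.54) = min(1, 1.00) = 1.00
z -> (~w (+) w) = min(1, 1 − 0.30 + 1.00) = min(1, 1.70) = 1.00
~(z -> (~w (+) w)) = 1 − 1.00 = 0.00
~((w -> y) -> ~z) (+) ~(z -> (~w (+) w)) = min(1, 0.30 + 0.00) = min(1, 0.30) = 0.30
~(~((w -> y) -> ~z) (+) ~(z -> (~w (+) w))) = 1 − 0.30 = 0.70

0.70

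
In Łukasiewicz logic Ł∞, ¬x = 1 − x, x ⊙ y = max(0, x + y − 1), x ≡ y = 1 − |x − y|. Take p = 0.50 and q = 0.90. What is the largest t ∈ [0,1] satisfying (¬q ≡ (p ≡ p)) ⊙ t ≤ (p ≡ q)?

1.00

¬q = 1 − 0.90 = 0.10
p ≡ p = 1 − |0.50 − 0.50| = 1 − 0.00 = 1.00
¬q ≡ (p ≡ p) = 1 − |0.10 − 1.00| = 1 − 0.90 = 0.10
So the left factor is ¬q ≡ (p ≡ p) = 0.10.
p ≡ q = 1 − |0.50 − 0.90| = 1 − 0.40 = 0.60
So the right-hand bound is p ≡ q = 0.60.
The residuum of the Łukasiewicz t-norm gives the supremum: min(1, 1 − 0.10 + 0.60).
1 − 0.10 + 0.60 = 1.50, so t = min(1, 1.50) = 1.00.
Check: 0.10 ⊙ 1.00 = max(0, 0.10) = 0.10 ≤ 0.60.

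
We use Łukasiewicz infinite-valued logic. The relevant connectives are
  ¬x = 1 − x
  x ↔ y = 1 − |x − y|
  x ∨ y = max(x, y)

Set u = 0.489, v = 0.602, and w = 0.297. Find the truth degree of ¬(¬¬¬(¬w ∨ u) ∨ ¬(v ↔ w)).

¬w = 1 − 0.297 = 0.703
¬w ∨ u = max(0.703, 0.489) = 0.703
¬(¬w ∨ u) = 1 − 0.703 = 0.297
¬¬(¬w ∨ u) = 1 − 0.297 = 0.703
¬¬¬(¬w ∨ u) = 1 − 0.703 = 0.297
v ↔ w = 1 − |0.602 − 0.297| = 1 − 0.305 = 0.695
¬(v ↔ w) = 1 − 0.695 = 0.305
¬¬¬(¬w ∨ u) ∨ ¬(v ↔ w) = max(0.297, 0.305) = 0.305
¬(¬¬¬(¬w ∨ u) ∨ ¬(v ↔ w)) = 1 − 0.305 = 0.695

0.695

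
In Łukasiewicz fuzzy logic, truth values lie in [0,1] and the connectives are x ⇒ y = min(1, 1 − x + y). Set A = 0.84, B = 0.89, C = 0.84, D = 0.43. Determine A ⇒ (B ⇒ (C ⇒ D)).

C ⇒ D = min(1, 1 − 0.84 + 0.43) = min(1, 0.59) = 0.59
B ⇒ (C ⇒ D) = min(1, 1 − 0.89 + 0.59) = min(1, 0.70) = 0.70
A ⇒ (B ⇒ (C ⇒ D)) = min(1, 1 − 0.84 + 0.70) = min(1, 0.86) = 0.86

0.86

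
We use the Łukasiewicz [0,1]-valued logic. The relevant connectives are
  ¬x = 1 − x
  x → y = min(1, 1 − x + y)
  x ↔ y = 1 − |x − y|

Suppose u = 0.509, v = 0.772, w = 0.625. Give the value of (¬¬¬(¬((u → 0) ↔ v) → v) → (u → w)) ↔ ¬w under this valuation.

0.375

u → 0 = min(1, 1 − 0.509 + 0.000) = min(1, 0.491) = 0.491
(u → 0) ↔ v = 1 − |0.491 − 0.772| = 1 − 0.281 = 0.719
¬((u → 0) ↔ v) = 1 − 0.719 = 0.281
¬((u → 0) ↔ v) → v = min(1, 1 − 0.281 + 0.772) = min(1, 1.491) = 1.000
¬(¬((u → 0) ↔ v) → v) = 1 − 1.000 = 0.000
¬¬(¬((u → 0) ↔ v) → v) = 1 − 0.000 = 1.000
¬¬¬(¬((u → 0) ↔ v) → v) = 1 − 1.000 = 0.000
u → w = min(1, 1 − 0.509 + 0.625) = min(1, 1.116) = 1.000
¬¬¬(¬((u → 0) ↔ v) → v) → (u → w) = min(1, 1 − 0.000 + 1.000) = min(1, 2.000) = 1.000
¬w = 1 − 0.625 = 0.375
(¬¬¬(¬((u → 0) ↔ v) → v) → (u → w)) ↔ ¬w = 1 − |1.000 − 0.375| = 1 − 0.625 = 0.375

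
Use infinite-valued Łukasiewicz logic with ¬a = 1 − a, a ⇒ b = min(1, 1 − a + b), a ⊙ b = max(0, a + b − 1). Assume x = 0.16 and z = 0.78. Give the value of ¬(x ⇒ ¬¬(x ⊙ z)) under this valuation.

0.16

x ⊙ z = max(0, 0.16 + 0.78 − 1) = max(0, -0.06) = 0.00
¬(x ⊙ z) = 1 − 0.00 = 1.00
¬¬(x ⊙ z) = 1 − 1.00 = 0.00
x ⇒ ¬¬(x ⊙ z) = min(1, 1 − 0.16 + 0.00) = min(1, 0.84) = 0.84
¬(x ⇒ ¬¬(x ⊙ z)) = 1 − 0.84 = 0.16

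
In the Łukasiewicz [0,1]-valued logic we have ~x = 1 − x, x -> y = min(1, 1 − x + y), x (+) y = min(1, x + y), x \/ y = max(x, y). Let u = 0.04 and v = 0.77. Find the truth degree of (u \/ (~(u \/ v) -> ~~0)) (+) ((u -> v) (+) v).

1.00

u \/ v = max(0.04, 0.77) = 0.77
~(u \/ v) = 1 − 0.77 = 0.23
~0 = 1 − 0.00 = 1.00
~~0 = 1 − 1.00 = 0.00
~(u \/ v) -> ~~0 = min(1, 1 − 0.23 + 0.00) = min(1, 0.77) = 0.77
u \/ (~(u \/ v) -> ~~0) = max(0.04, 0.77) = 0.77
u -> v = min(1, 1 − 0.04 + 0.77) = min(1, 1.73) = 1.00
(u -> v) (+) v = min(1, 1.00 + 0.77) = min(1, 1.77) = 1.00
(u \/ (~(u \/ v) -> ~~0)) (+) ((u -> v) (+) v) = min(1, 0.77 + 1.00) = min(1, 1.77) = 1.00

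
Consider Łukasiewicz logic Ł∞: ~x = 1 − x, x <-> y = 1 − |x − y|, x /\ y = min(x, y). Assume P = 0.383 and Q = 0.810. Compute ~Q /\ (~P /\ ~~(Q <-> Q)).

~Q = 1 − 0.810 = 0.190
~P = 1 − 0.383 = 0.617
Q <-> Q = 1 − |0.810 − 0.810| = 1 − 0.000 = 1.000
~(Q <-> Q) = 1 − 1.000 = 0.000
~~(Q <-> Q) = 1 − 0.000 = 1.000
~P /\ ~~(Q <-> Q) = min(0.617, 1.000) = 0.617
~Q /\ (~P /\ ~~(Q <-> Q)) = min(0.190, 0.617) = 0.190

0.190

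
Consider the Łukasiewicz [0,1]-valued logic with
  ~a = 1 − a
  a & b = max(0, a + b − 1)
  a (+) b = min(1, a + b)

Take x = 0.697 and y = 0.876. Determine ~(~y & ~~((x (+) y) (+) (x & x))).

0.876

~y = 1 − 0.876 = 0.124
x (+) y = min(1, 0.697 + 0.876) = min(1, 1.573) = 1.000
x & x = max(0, 0.697 + 0.697 − 1) = max(0, 0.394) = 0.394
(x (+) y) (+) (x & x) = min(1, 1.000 + 0.394) = min(1, 1.394) = 1.000
~((x (+) y) (+) (x & x)) = 1 − 1.000 = 0.000
~~((x (+) y) (+) (x & x)) = 1 − 0.000 = 1.000
~y & ~~((x (+) y) (+) (x & x)) = max(0, 0.124 + 1.000 − 1) = max(0, 0.124) = 0.124
~(~y & ~~((x (+) y) (+) (x & x))) = 1 − 0.124 = 0.876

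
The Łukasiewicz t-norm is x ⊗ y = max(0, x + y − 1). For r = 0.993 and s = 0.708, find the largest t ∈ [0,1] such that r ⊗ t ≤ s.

The residuum of the Łukasiewicz t-norm gives the supremum: min(1, 1 − 0.993 + 0.708).
1 − 0.993 + 0.708 = 0.715, so t = min(1, 0.715) = 0.715.
Check: 0.993 ⊗ 0.715 = max(0, 0.708) = 0.708 ≤ 0.708.

0.715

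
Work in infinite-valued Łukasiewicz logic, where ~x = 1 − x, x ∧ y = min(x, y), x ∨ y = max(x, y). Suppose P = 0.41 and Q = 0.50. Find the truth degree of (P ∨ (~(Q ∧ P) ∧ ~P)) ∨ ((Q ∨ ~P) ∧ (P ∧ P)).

0.59

Q ∧ P = min(0.50, 0.41) = 0.41
~(Q ∧ P) = 1 − 0.41 = 0.59
~P = 1 − 0.41 = 0.59
~(Q ∧ P) ∧ ~P = min(0.59, 0.59) = 0.59
P ∨ (~(Q ∧ P) ∧ ~P) = max(0.41, 0.59) = 0.59
Q ∨ ~P = max(0.50, 0.59) = 0.59
P ∧ P = min(0.41, 0.41) = 0.41
(Q ∨ ~P) ∧ (P ∧ P) = min(0.59, 0.41) = 0.41
(P ∨ (~(Q ∧ P) ∧ ~P)) ∨ ((Q ∨ ~P) ∧ (P ∧ P)) = max(0.59, 0.41) = 0.59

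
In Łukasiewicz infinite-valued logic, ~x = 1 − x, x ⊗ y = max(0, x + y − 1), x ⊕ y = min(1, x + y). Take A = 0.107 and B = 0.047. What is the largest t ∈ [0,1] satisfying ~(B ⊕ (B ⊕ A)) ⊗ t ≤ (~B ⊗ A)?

B ⊕ A = min(1, 0.047 + 0.107) = min(1, 0.154) = 0.154
B ⊕ (B ⊕ A) = min(1, 0.047 + 0.154) = min(1, 0.201) = 0.201
~(B ⊕ (B ⊕ A)) = 1 − 0.201 = 0.799
So the left factor is ~(B ⊕ (B ⊕ A)) = 0.799.
~B = 1 − 0.047 = 0.953
~B ⊗ A = max(0, 0.953 + 0.107 − 1) = max(0, 0.060) = 0.060
So the right-hand bound is ~B ⊗ A = 0.060.
The residuum of the Łukasiewicz t-norm gives the supremum: min(1, 1 − 0.799 + 0.060).
1 − 0.799 + 0.060 = 0.261, so t = min(1, 0.261) = 0.261.
Check: 0.799 ⊗ 0.261 = max(0, 0.060) = 0.060 ≤ 0.060.

0.261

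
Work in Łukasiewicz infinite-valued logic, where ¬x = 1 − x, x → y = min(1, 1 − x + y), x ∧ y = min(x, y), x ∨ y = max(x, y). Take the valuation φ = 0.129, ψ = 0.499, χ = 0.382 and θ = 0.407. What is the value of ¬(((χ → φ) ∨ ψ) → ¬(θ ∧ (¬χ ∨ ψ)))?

χ → φ = min(1, 1 − 0.382 + 0.129) = min(1, 0.747) = 0.747
(χ → φ) ∨ ψ = max(0.747, 0.499) = 0.747
¬χ = 1 − 0.382 = 0.618
¬χ ∨ ψ = max(0.618, 0.499) = 0.618
θ ∧ (¬χ ∨ ψ) = min(0.407, 0.618) = 0.407
¬(θ ∧ (¬χ ∨ ψ)) = 1 − 0.407 = 0.593
((χ → φ) ∨ ψ) → ¬(θ ∧ (¬χ ∨ ψ)) = min(1, 1 − 0.747 + 0.593) = min(1, 0.846) = 0.846
¬(((χ → φ) ∨ ψ) → ¬(θ ∧ (¬χ ∨ ψ))) = 1 − 0.846 = 0.154

0.154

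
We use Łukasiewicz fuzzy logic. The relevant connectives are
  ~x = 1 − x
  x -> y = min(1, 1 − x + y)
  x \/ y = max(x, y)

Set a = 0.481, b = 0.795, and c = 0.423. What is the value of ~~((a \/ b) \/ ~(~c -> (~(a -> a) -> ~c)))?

a \/ b = max(0.481, 0.795) = 0.795
~c = 1 − 0.423 = 0.577
a -> a = min(1, 1 − 0.481 + 0.481) = min(1, 1.000) = 1.000
~(a -> a) = 1 − 1.000 = 0.000
~(a -> a) -> ~c = min(1, 1 − 0.000 + 0.577) = min(1, 1.577) = 1.000
~c -> (~(a -> a) -> ~c) = min(1, 1 − 0.577 + 1.000) = min(1, 1.423) = 1.000
~(~c -> (~(a -> a) -> ~c)) = 1 − 1.000 = 0.000
(a \/ b) \/ ~(~c -> (~(a -> a) -> ~c)) = max(0.795, 0.000) = 0.795
~((a \/ b) \/ ~(~c -> (~(a -> a) -> ~c))) = 1 − 0.795 = 0.205
~~((a \/ b) \/ ~(~c -> (~(a -> a) -> ~c))) = 1 − 0.205 = 0.795

0.795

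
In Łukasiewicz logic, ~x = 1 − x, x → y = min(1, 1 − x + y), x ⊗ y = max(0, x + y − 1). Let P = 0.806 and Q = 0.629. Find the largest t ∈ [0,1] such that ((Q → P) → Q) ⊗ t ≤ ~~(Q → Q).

1.000

Q → P = min(1, 1 − 0.629 + 0.806) = min(1, 1.177) = 1.000
(Q → P) → Q = min(1, 1 − 1.000 + 0.629) = min(1, 0.629) = 0.629
So the left factor is (Q → P) → Q = 0.629.
Q → Q = min(1, 1 − 0.629 + 0.629) = min(1, 1.000) = 1.000
~(Q → Q) = 1 − 1.000 = 0.000
~~(Q → Q) = 1 − 0.000 = 1.000
So the right-hand bound is ~~(Q → Q) = 1.000.
The residuum of the Łukasiewicz t-norm gives the supremum: min(1, 1 − 0.629 + 1.000).
1 − 0.629 + 1.000 = 1.371, so t = min(1, 1.371) = 1.000.
Check: 0.629 ⊗ 1.000 = max(0, 0.629) = 0.629 ≤ 1.000.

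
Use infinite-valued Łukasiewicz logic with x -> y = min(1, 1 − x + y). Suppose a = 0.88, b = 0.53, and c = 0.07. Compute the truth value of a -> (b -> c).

b -> c = min(1, 1 − 0.53 + 0.07) = min(1, 0.54) = 0.54
a -> (b -> c) = min(1, 1 − 0.88 + 0.54) = min(1, 0.66) = 0.66

0.66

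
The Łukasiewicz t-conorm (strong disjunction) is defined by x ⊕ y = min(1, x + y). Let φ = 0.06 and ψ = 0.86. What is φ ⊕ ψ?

φ ⊕ ψ = min(1, 0.06 + 0.86) = min(1, 0.92) = 0.92
For comparison, the Gödel t-conorm max(x, y) would give 0.86.

0.92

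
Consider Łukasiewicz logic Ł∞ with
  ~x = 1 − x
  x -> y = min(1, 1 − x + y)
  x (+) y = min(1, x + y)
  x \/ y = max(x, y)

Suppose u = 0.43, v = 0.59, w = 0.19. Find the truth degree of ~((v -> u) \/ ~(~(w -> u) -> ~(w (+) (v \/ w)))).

v -> u = min(1, 1 − 0.59 + 0.43) = min(1, 0.84) = 0.84
w -> u = min(1, 1 − 0.19 + 0.43) = min(1, 1.24) = 1.00
~(w -> u) = 1 − 1.00 = 0.00
v \/ w = max(0.59, 0.19) = 0.59
w (+) (v \/ w) = min(1, 0.19 + 0.59) = min(1, 0.78) = 0.78
~(w (+) (v \/ w)) = 1 − 0.78 = 0.22
~(w -> u) -> ~(w (+) (v \/ w)) = min(1, 1 − 0.00 + 0.22) = min(1, 1.22) = 1.00
~(~(w -> u) -> ~(w (+) (v \/ w))) = 1 − 1.00 = 0.00
(v -> u) \/ ~(~(w -> u) -> ~(w (+) (v \/ w))) = max(0.84, 0.00) = 0.84
~((v -> u) \/ ~(~(w -> u) -> ~(w (+) (v \/ w)))) = 1 − 0.84 = 0.16

0.16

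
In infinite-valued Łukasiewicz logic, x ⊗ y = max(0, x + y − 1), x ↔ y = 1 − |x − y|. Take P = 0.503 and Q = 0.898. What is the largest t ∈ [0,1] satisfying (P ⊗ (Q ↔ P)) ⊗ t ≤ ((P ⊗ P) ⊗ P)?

Q ↔ P = 1 − |0.898 − 0.503| = 1 − 0.395 = 0.605
P ⊗ (Q ↔ P) = max(0, 0.503 + 0.605 − 1) = max(0, 0.108) = 0.108
So the left factor is P ⊗ (Q ↔ P) = 0.108.
P ⊗ P = max(0, 0.503 + 0.503 − 1) = max(0, 0.006) = 0.006
(P ⊗ P) ⊗ P = max(0, 0.006 + 0.503 − 1) = max(0, -0.491) = 0.000
So the right-hand bound is (P ⊗ P) ⊗ P = 0.000.
The residuum of the Łukasiewicz t-norm gives the supremum: min(1, 1 − 0.108 + 0.000).
1 − 0.108 + 0.000 = 0.892, so t = min(1, 0.892) = 0.892.
Check: 0.108 ⊗ 0.892 = max(0, 0.000) = 0.000 ≤ 0.000.

0.892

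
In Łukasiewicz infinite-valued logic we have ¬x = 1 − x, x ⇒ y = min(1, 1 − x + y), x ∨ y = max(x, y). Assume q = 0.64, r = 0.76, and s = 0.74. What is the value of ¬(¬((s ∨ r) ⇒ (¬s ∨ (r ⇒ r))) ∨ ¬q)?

s ∨ r = max(0.74, 0.76) = 0.76
¬s = 1 − 0.74 = 0.26
r ⇒ r = min(1, 1 − 0.76 + 0.76) = min(1, 1.00) = 1.00
¬s ∨ (r ⇒ r) = max(0.26, 1.00) = 1.00
(s ∨ r) ⇒ (¬s ∨ (r ⇒ r)) = min(1, 1 − 0.76 + 1.00) = min(1, 1.24) = 1.00
¬((s ∨ r) ⇒ (¬s ∨ (r ⇒ r))) = 1 − 1.00 = 0.00
¬q = 1 − 0.64 = 0.36
¬((s ∨ r) ⇒ (¬s ∨ (r ⇒ r))) ∨ ¬q = max(0.00, 0.36) = 0.36
¬(¬((s ∨ r) ⇒ (¬s ∨ (r ⇒ r))) ∨ ¬q) = 1 − 0.36 = 0.64

0.64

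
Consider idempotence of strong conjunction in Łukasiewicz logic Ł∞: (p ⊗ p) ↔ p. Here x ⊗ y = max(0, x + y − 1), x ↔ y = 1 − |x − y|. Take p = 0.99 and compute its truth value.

0.99

p ⊗ p = max(0, 0.99 + 0.99 − 1) = max(0, 0.98) = 0.98
(p ⊗ p) ↔ p = 1 − |0.98 − 0.99| = 1 − 0.01 = 0.99
(The value 0.99 < 1 shows this instance is not satisfied; fails in Ł∞ since a ⊗ a = max(0, 2a−1) ≠ a in general.)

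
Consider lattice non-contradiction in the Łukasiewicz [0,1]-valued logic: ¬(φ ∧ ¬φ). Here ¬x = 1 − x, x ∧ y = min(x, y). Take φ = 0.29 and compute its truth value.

0.71

¬φ = 1 − 0.29 = 0.71
φ ∧ ¬φ = min(0.29, 0.71) = 0.29
¬(φ ∧ ¬φ) = 1 − 0.29 = 0.71
(The value 0.71 < 1 shows this instance is not satisfied; not a Ł∞-tautology — its value is 1 − min(a, 1−a).)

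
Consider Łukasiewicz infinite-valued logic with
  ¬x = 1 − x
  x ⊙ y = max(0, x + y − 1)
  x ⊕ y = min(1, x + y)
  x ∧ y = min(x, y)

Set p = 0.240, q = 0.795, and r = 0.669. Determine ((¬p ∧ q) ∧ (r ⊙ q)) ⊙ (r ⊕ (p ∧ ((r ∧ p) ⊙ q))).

¬p = 1 − 0.240 = 0.760
¬p ∧ q = min(0.760, 0.795) = 0.760
r ⊙ q = max(0, 0.669 + 0.795 − 1) = max(0, 0.464) = 0.464
(¬p ∧ q) ∧ (r ⊙ q) = min(0.760, 0.464) = 0.464
r ∧ p = min(0.669, 0.240) = 0.240
(r ∧ p) ⊙ q = max(0, 0.240 + 0.795 − 1) = max(0, 0.035) = 0.035
p ∧ ((r ∧ p) ⊙ q) = min(0.240, 0.035) = 0.035
r ⊕ (p ∧ ((r ∧ p) ⊙ q)) = min(1, 0.669 + 0.035) = min(1, 0.704) = 0.704
((¬p ∧ q) ∧ (r ⊙ q)) ⊙ (r ⊕ (p ∧ ((r ∧ p) ⊙ q))) = max(0, 0.464 + 0.704 − 1) = max(0, 0.168) = 0.168

0.168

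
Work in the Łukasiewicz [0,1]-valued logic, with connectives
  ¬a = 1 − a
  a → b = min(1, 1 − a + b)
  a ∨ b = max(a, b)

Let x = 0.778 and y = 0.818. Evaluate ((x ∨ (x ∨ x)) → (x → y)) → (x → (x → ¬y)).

0.626

x ∨ x = max(0.778, 0.778) = 0.778
x ∨ (x ∨ x) = max(0.778, 0.778) = 0.778
x → y = min(1, 1 − 0.778 + 0.818) = min(1, 1.040) = 1.000
(x ∨ (x ∨ x)) → (x → y) = min(1, 1 − 0.778 + 1.000) = min(1, 1.222) = 1.000
¬y = 1 − 0.818 = 0.182
x → ¬y = min(1, 1 − 0.778 + 0.182) = min(1, 0.404) = 0.404
x → (x → ¬y) = min(1, 1 − 0.778 + 0.404) = min(1, 0.626) = 0.626
((x ∨ (x ∨ x)) → (x → y)) → (x → (x → ¬y)) = min(1, 1 − 1.000 + 0.626) = min(1, 0.626) = 0.626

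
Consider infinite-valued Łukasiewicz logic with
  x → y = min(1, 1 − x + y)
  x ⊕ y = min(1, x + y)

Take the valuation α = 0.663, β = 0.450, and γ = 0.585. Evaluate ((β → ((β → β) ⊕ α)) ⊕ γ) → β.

0.450

β → β = min(1, 1 − 0.450 + 0.450) = min(1, 1.000) = 1.000
(β → β) ⊕ α = min(1, 1.000 + 0.663) = min(1, 1.663) = 1.000
β → ((β → β) ⊕ α) = min(1, 1 − 0.450 + 1.000) = min(1, 1.550) = 1.000
(β → ((β → β) ⊕ α)) ⊕ γ = min(1, 1.000 + 0.585) = min(1, 1.585) = 1.000
((β → ((β → β) ⊕ α)) ⊕ γ) → β = min(1, 1 − 1.000 + 0.450) = min(1, 0.450) = 0.450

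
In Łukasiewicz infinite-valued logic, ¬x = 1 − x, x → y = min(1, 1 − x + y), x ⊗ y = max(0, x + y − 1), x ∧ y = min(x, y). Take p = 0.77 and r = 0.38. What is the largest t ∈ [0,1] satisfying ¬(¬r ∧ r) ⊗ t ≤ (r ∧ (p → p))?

0.76

¬r = 1 − 0.38 = 0.62
¬r ∧ r = min(0.62, 0.38) = 0.38
¬(¬r ∧ r) = 1 − 0.38 = 0.62
So the left factor is ¬(¬r ∧ r) = 0.62.
p → p = min(1, 1 − 0.77 + 0.77) = min(1, 1.00) = 1.00
r ∧ (p → p) = min(0.38, 1.00) = 0.38
So the right-hand bound is r ∧ (p → p) = 0.38.
The residuum of the Łukasiewicz t-norm gives the supremum: min(1, 1 − 0.62 + 0.38).
1 − 0.62 + 0.38 = 0.76, so t = min(1, 0.76) = 0.76.
Check: 0.62 ⊗ 0.76 = max(0, 0.38) = 0.38 ≤ 0.38.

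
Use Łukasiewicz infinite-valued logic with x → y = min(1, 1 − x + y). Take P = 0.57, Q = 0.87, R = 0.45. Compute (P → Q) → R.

0.45

P → Q = min(1, 1 − 0.57 + 0.87) = min(1, 1.30) = 1.00
(P → Q) → R = min(1, 1 − 1.00 + 0.45) = min(1, 0.45) = 0.45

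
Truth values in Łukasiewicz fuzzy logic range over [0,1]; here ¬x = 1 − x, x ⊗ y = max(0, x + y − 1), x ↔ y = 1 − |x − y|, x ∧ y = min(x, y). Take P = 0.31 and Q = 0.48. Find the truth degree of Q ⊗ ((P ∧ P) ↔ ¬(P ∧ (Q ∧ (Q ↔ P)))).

0.10

P ∧ P = min(0.31, 0.31) = 0.31
Q ↔ P = 1 − |0.48 − 0.31| = 1 − 0.17 = 0.83
Q ∧ (Q ↔ P) = min(0.48, 0.83) = 0.48
P ∧ (Q ∧ (Q ↔ P)) = min(0.31, 0.48) = 0.31
¬(P ∧ (Q ∧ (Q ↔ P))) = 1 − 0.31 = 0.69
(P ∧ P) ↔ ¬(P ∧ (Q ∧ (Q ↔ P))) = 1 − |0.31 − 0.69| = 1 − 0.38 = 0.62
Q ⊗ ((P ∧ P) ↔ ¬(P ∧ (Q ∧ (Q ↔ P)))) = max(0, 0.48 + 0.62 − 1) = max(0, 0.10) = 0.10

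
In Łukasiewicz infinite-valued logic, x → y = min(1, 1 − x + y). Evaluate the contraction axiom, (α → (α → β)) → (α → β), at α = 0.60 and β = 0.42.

α → β = min(1, 1 − 0.60 + 0.42) = min(1, 0.82) = 0.82
α → (α → β) = min(1, 1 − 0.60 + 0.82) = min(1, 1.22) = 1.00
(α → (α → β)) → (α → β) = min(1, 1 − 1.00 + 0.82) = min(1, 0.82) = 0.82
(The value 0.82 < 1 shows this instance is not satisfied; fails in Ł∞ (the t-norm is not idempotent).)

0.82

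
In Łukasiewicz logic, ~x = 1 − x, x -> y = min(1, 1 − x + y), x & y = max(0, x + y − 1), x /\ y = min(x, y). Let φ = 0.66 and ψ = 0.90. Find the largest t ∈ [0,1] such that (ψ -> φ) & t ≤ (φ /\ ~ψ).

0.34

ψ -> φ = min(1, 1 − 0.90 + 0.66) = min(1, 0.76) = 0.76
So the left factor is ψ -> φ = 0.76.
~ψ = 1 − 0.90 = 0.10
φ /\ ~ψ = min(0.66, 0.10) = 0.10
So the right-hand bound is φ /\ ~ψ = 0.10.
The residuum of the Łukasiewicz t-norm gives the supremum: min(1, 1 − 0.76 + 0.10).
1 − 0.76 + 0.10 = 0.34, so t = min(1, 0.34) = 0.34.
Check: 0.76 & 0.34 = max(0, 0.10) = 0.10 ≤ 0.10.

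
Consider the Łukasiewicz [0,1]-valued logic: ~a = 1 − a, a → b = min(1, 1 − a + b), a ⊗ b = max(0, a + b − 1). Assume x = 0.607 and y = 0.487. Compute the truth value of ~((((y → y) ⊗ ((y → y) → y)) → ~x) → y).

0.419

y → y = min(1, 1 − 0.487 + 0.487) = min(1, 1.000) = 1.000
(y → y) → y = min(1, 1 − 1.000 + 0.487) = min(1, 0.487) = 0.487
(y → y) ⊗ ((y → y) → y) = max(0, 1.000 + 0.487 − 1) = max(0, 0.487) = 0.487
~x = 1 − 0.607 = 0.393
((y → y) ⊗ ((y → y) → y)) → ~x = min(1, 1 − 0.487 + 0.393) = min(1, 0.906) = 0.906
(((y → y) ⊗ ((y → y) → y)) → ~x) → y = min(1, 1 − 0.906 + 0.487) = min(1, 0.581) = 0.581
~((((y → y) ⊗ ((y → y) → y)) → ~x) → y) = 1 − 0.581 = 0.419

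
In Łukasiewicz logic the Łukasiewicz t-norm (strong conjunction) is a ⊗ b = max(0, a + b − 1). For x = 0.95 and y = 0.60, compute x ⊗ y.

x ⊗ y = max(0, 0.95 + 0.60 − 1) = max(0, 0.55) = 0.55
For comparison, the Gödel (minimum) t-norm min(a, b) would give 0.60.

0.55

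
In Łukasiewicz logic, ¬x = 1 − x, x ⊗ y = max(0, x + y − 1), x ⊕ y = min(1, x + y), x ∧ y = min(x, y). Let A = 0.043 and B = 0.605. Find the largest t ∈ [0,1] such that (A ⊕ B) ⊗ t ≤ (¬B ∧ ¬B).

0.747

A ⊕ B = min(1, 0.043 + 0.605) = min(1, 0.648) = 0.648
So the left factor is A ⊕ B = 0.648.
¬B = 1 − 0.605 = 0.395
¬B ∧ ¬B = min(0.395, 0.395) = 0.395
So the right-hand bound is ¬B ∧ ¬B = 0.395.
The residuum of the Łukasiewicz t-norm gives the supremum: min(1, 1 − 0.648 + 0.395).
1 − 0.648 + 0.395 = 0.747, so t = min(1, 0.747) = 0.747.
Check: 0.648 ⊗ 0.747 = max(0, 0.395) = 0.395 ≤ 0.395.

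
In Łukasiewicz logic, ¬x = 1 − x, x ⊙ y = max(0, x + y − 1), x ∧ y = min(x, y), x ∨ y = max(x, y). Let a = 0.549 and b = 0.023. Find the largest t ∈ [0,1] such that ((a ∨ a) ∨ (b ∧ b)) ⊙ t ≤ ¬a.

0.902

a ∨ a = max(0.549, 0.549) = 0.549
b ∧ b = min(0.023, 0.023) = 0.023
(a ∨ a) ∨ (b ∧ b) = max(0.549, 0.023) = 0.549
So the left factor is (a ∨ a) ∨ (b ∧ b) = 0.549.
¬a = 1 − 0.549 = 0.451
So the right-hand bound is ¬a = 0.451.
The residuum of the Łukasiewicz t-norm gives the supremum: min(1, 1 − 0.549 + 0.451).
1 − 0.549 + 0.451 = 0.902, so t = min(1, 0.902) = 0.902.
Check: 0.549 ⊙ 0.902 = max(0, 0.451) = 0.451 ≤ 0.451.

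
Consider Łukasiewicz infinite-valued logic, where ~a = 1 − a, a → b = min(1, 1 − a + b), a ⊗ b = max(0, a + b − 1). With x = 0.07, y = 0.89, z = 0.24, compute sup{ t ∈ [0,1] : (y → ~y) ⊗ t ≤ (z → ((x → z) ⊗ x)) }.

~y = 1 − 0.89 = 0.11
y → ~y = min(1, 1 − 0.89 + 0.11) = min(1, 0.22) = 0.22
So the left factor is y → ~y = 0.22.
x → z = min(1, 1 − 0.07 + 0.24) = min(1, 1.17) = 1.00
(x → z) ⊗ x = max(0, 1.00 + 0.07 − 1) = max(0, 0.07) = 0.07
z → ((x → z) ⊗ x) = min(1, 1 − 0.24 + 0.07) = min(1, 0.83) = 0.83
So the right-hand bound is z → ((x → z) ⊗ x) = 0.83.
The residuum of the Łukasiewicz t-norm gives the supremum: min(1, 1 − 0.22 + 0.83).
1 − 0.22 + 0.83 = 1.61, so t = min(1, 1.61) = 1.00.
Check: 0.22 ⊗ 1.00 = max(0, 0.22) = 0.22 ≤ 0.83.

1.00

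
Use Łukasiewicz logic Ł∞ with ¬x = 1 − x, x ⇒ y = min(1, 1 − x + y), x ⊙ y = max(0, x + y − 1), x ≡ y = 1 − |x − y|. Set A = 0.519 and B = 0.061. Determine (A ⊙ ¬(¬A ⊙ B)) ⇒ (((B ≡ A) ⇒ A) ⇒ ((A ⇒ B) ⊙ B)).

0.504

¬A = 1 − 0.519 = 0.481
¬A ⊙ B = max(0, 0.481 + 0.061 − 1) = max(0, -0.458) = 0.000
¬(¬A ⊙ B) = 1 − 0.000 = 1.000
A ⊙ ¬(¬A ⊙ B) = max(0, 0.519 + 1.000 − 1) = max(0, 0.519) = 0.519
B ≡ A = 1 − |0.061 − 0.519| = 1 − 0.458 = 0.542
(B ≡ A) ⇒ A = min(1, 1 − 0.542 + 0.519) = min(1, 0.977) = 0.977
A ⇒ B = min(1, 1 − 0.519 + 0.061) = min(1, 0.542) = 0.542
(A ⇒ B) ⊙ B = max(0, 0.542 + 0.061 − 1) = max(0, -0.397) = 0.000
((B ≡ A) ⇒ A) ⇒ ((A ⇒ B) ⊙ B) = min(1, 1 − 0.977 + 0.000) = min(1, 0.023) = 0.023
(A ⊙ ¬(¬A ⊙ B)) ⇒ (((B ≡ A) ⇒ A) ⇒ ((A ⇒ B) ⊙ B)) = min(1, 1 − 0.519 + 0.023) = min(1, 0.504) = 0.504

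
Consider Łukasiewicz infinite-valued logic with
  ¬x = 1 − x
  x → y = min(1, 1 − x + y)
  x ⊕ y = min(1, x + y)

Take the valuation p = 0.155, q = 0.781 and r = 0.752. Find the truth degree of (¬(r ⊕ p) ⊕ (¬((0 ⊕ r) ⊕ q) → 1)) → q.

0.781

r ⊕ p = min(1, 0.752 + 0.155) = min(1, 0.907) = 0.907
¬(r ⊕ p) = 1 − 0.907 = 0.093
0 ⊕ r = min(1, 0.000 + 0.752) = min(1, 0.752) = 0.752
(0 ⊕ r) ⊕ q = min(1, 0.752 + 0.781) = min(1, 1.533) = 1.000
¬((0 ⊕ r) ⊕ q) = 1 − 1.000 = 0.000
¬((0 ⊕ r) ⊕ q) → 1 = min(1, 1 − 0.000 + 1.000) = min(1, 2.000) = 1.000
¬(r ⊕ p) ⊕ (¬((0 ⊕ r) ⊕ q) → 1) = min(1, 0.093 + 1.000) = min(1, 1.093) = 1.000
(¬(r ⊕ p) ⊕ (¬((0 ⊕ r) ⊕ q) → 1)) → q = min(1, 1 − 1.000 + 0.781) = min(1, 0.781) = 0.781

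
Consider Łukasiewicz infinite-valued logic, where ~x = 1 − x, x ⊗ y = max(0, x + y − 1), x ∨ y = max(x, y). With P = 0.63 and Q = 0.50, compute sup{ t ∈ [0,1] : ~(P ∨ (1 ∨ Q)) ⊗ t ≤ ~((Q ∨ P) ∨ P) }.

1 ∨ Q = max(1.00, 0.50) = 1.00
P ∨ (1 ∨ Q) = max(0.63, 1.00) = 1.00
~(P ∨ (1 ∨ Q)) = 1 − 1.00 = 0.00
So the left factor is ~(P ∨ (1 ∨ Q)) = 0.00.
Q ∨ P = max(0.50, 0.63) = 0.63
(Q ∨ P) ∨ P = max(0.63, 0.63) = 0.63
~((Q ∨ P) ∨ P) = 1 − 0.63 = 0.37
So the right-hand bound is ~((Q ∨ P) ∨ P) = 0.37.
The residuum of the Łukasiewicz t-norm gives the supremum: min(1, 1 − 0.00 + 0.37).
1 − 0.00 + 0.37 = 1.37, so t = min(1, 1.37) = 1.00.
Check: 0.00 ⊗ 1.00 = max(0, 0.00) = 0.00 ≤ 0.37.

1.00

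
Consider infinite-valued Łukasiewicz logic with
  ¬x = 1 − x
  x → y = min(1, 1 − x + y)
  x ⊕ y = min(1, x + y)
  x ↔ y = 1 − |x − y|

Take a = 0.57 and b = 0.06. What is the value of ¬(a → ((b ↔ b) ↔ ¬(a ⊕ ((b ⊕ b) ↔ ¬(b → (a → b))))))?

b ↔ b = 1 − |0.06 − 0.06| = 1 − 0.00 = 1.00
b ⊕ b = min(1, 0.06 + 0.06) = min(1, 0.12) = 0.12
a → b = min(1, 1 − 0.57 + 0.06) = min(1, 0.49) = 0.49
b → (a → b) = min(1, 1 − 0.06 + 0.49) = min(1, 1.43) = 1.00
¬(b → (a → b)) = 1 − 1.00 = 0.00
(b ⊕ b) ↔ ¬(b → (a → b)) = 1 − |0.12 − 0.00| = 1 − 0.12 = 0.88
a ⊕ ((b ⊕ b) ↔ ¬(b → (a → b))) = min(1, 0.57 + 0.88) = min(1, 1.45) = 1.00
¬(a ⊕ ((b ⊕ b) ↔ ¬(b → (a → b)))) = 1 − 1.00 = 0.00
(b ↔ b) ↔ ¬(a ⊕ ((b ⊕ b) ↔ ¬(b → (a → b)))) = 1 − |1.00 − 0.00| = 1 − 1.00 = 0.00
a → ((b ↔ b) ↔ ¬(a ⊕ ((b ⊕ b) ↔ ¬(b → (a → b))))) = min(1, 1 − 0.57 + 0.00) = min(1, 0.43) = 0.43
¬(a → ((b ↔ b) ↔ ¬(a ⊕ ((b ⊕ b) ↔ ¬(b → (a → b)))))) = 1 − 0.43 = 0.57

0.57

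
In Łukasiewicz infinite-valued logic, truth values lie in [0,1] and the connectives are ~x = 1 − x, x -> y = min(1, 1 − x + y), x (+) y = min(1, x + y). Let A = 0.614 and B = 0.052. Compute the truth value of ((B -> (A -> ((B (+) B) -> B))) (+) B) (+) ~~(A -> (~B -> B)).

B (+) B = min(1, 0.052 + 0.052) = min(1, 0.104) = 0.104
(B (+) B) -> B = min(1, 1 − 0.104 + 0.052) = min(1, 0.948) = 0.948
A -> ((B (+) B) -> B) = min(1, 1 − 0.614 + 0.948) = min(1, 1.334) = 1.000
B -> (A -> ((B (+) B) -> B)) = min(1, 1 − 0.052 + 1.000) = min(1, 1.948) = 1.000
(B -> (A -> ((B (+) B) -> B))) (+) B = min(1, 1.000 + 0.052) = min(1, 1.052) = 1.000
~B = 1 − 0.052 = 0.948
~B -> B = min(1, 1 − 0.948 + 0.052) = min(1, 0.104) = 0.104
A -> (~B -> B) = min(1, 1 − 0.614 + 0.104) = min(1, 0.490) = 0.490
~(A -> (~B -> B)) = 1 − 0.490 = 0.510
~~(A -> (~B -> B)) = 1 − 0.510 = 0.490
((B -> (A -> ((B (+) B) -> B))) (+) B) (+) ~~(A -> (~B -> B)) = min(1, 1.000 + 0.490) = min(1, 1.490) = 1.000

1.000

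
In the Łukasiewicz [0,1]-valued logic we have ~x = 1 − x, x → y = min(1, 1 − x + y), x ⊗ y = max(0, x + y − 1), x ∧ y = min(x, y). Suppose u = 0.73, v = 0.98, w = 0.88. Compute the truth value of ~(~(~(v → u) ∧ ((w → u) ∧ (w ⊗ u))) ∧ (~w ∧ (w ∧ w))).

v → u = min(1, 1 − 0.98 + 0.73) = min(1, 0.75) = 0.75
~(v → u) = 1 − 0.75 = 0.25
w → u = min(1, 1 − 0.88 + 0.73) = min(1, 0.85) = 0.85
w ⊗ u = max(0, 0.88 + 0.73 − 1) = max(0, 0.61) = 0.61
(w → u) ∧ (w ⊗ u) = min(0.85, 0.61) = 0.61
~(v → u) ∧ ((w → u) ∧ (w ⊗ u)) = min(0.25, 0.61) = 0.25
~(~(v → u) ∧ ((w → u) ∧ (w ⊗ u))) = 1 − 0.25 = 0.75
~w = 1 − 0.88 = 0.12
w ∧ w = min(0.88, 0.88) = 0.88
~w ∧ (w ∧ w) = min(0.12, 0.88) = 0.12
~(~(v → u) ∧ ((w → u) ∧ (w ⊗ u))) ∧ (~w ∧ (w ∧ w)) = min(0.75, 0.12) = 0.12
~(~(~(v → u) ∧ ((w → u) ∧ (w ⊗ u))) ∧ (~w ∧ (w ∧ w))) = 1 − 0.12 = 0.88

0.88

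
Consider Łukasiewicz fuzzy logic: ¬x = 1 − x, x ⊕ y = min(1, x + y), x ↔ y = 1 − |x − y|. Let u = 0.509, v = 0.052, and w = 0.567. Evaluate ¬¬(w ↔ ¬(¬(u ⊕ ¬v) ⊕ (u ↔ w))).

0.491

¬v = 1 − 0.052 = 0.948
u ⊕ ¬v = min(1, 0.509 + 0.948) = min(1, 1.457) = 1.000
¬(u ⊕ ¬v) = 1 − 1.000 = 0.000
u ↔ w = 1 − |0.509 − 0.567| = 1 − 0.058 = 0.942
¬(u ⊕ ¬v) ⊕ (u ↔ w) = min(1, 0.000 + 0.942) = min(1, 0.942) = 0.942
¬(¬(u ⊕ ¬v) ⊕ (u ↔ w)) = 1 − 0.942 = 0.058
w ↔ ¬(¬(u ⊕ ¬v) ⊕ (u ↔ w)) = 1 − |0.567 − 0.058| = 1 − 0.509 = 0.491
¬(w ↔ ¬(¬(u ⊕ ¬v) ⊕ (u ↔ w))) = 1 − 0.491 = 0.509
¬¬(w ↔ ¬(¬(u ⊕ ¬v) ⊕ (u ↔ w))) = 1 − 0.509 = 0.491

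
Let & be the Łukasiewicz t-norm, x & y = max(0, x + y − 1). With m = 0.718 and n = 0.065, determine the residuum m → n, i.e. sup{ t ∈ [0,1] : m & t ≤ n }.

0.347

The residuum of the Łukasiewicz t-norm gives the supremum: min(1, 1 − 0.718 + 0.065).
1 − 0.718 + 0.065 = 0.347, so t = min(1, 0.347) = 0.347.
Check: 0.718 & 0.347 = max(0, 0.065) = 0.065 ≤ 0.065.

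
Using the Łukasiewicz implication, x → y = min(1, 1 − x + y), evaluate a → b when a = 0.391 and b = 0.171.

a → b = min(1, 1 − 0.391 + 0.171) = min(1, 0.780) = 0.780
For comparison, the Gödel implication (1 if x ≤ y else y) would give 0.171.

0.780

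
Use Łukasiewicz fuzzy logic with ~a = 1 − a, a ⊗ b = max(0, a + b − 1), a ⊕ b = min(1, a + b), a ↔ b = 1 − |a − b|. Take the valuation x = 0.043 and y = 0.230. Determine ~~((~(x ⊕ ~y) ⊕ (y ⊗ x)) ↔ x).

~y = 1 − 0.230 = 0.770
x ⊕ ~y = min(1, 0.043 + 0.770) = min(1, 0.813) = 0.813
~(x ⊕ ~y) = 1 − 0.813 = 0.187
y ⊗ x = max(0, 0.230 + 0.043 − 1) = max(0, -0.727) = 0.000
~(x ⊕ ~y) ⊕ (y ⊗ x) = min(1, 0.187 + 0.000) = min(1, 0.187) = 0.187
(~(x ⊕ ~y) ⊕ (y ⊗ x)) ↔ x = 1 − |0.187 − 0.043| = 1 − 0.144 = 0.856
~((~(x ⊕ ~y) ⊕ (y ⊗ x)) ↔ x) = 1 − 0.856 = 0.144
~~((~(x ⊕ ~y) ⊕ (y ⊗ x)) ↔ x) = 1 − 0.144 = 0.856

0.856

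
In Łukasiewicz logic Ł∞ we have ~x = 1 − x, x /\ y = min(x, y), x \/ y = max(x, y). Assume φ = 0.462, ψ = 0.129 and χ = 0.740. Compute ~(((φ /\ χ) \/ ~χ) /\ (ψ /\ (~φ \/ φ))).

0.871

φ /\ χ = min(0.462, 0.740) = 0.462
~χ = 1 − 0.740 = 0.260
(φ /\ χ) \/ ~χ = max(0.462, 0.260) = 0.462
~φ = 1 − 0.462 = 0.538
~φ \/ φ = max(0.538, 0.462) = 0.538
ψ /\ (~φ \/ φ) = min(0.129, 0.538) = 0.129
((φ /\ χ) \/ ~χ) /\ (ψ /\ (~φ \/ φ)) = min(0.462, 0.129) = 0.129
~(((φ /\ χ) \/ ~χ) /\ (ψ /\ (~φ \/ φ))) = 1 − 0.129 = 0.871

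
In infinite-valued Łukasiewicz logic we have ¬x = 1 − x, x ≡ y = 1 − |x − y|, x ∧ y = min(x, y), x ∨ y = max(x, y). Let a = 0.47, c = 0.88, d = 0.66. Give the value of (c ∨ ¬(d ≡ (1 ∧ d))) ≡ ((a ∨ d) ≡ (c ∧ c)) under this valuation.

1 ∧ d = min(1.00, 0.66) = 0.66
d ≡ (1 ∧ d) = 1 − |0.66 − 0.66| = 1 − 0.00 = 1.00
¬(d ≡ (1 ∧ d)) = 1 − 1.00 = 0.00
c ∨ ¬(d ≡ (1 ∧ d)) = max(0.88, 0.00) = 0.88
a ∨ d = max(0.47, 0.66) = 0.66
c ∧ c = min(0.88, 0.88) = 0.88
(a ∨ d) ≡ (c ∧ c) = 1 − |0.66 − 0.88| = 1 − 0.22 = 0.78
(c ∨ ¬(d ≡ (1 ∧ d))) ≡ ((a ∨ d) ≡ (c ∧ c)) = 1 − |0.88 − 0.78| = 1 − 0.10 = 0.90

0.90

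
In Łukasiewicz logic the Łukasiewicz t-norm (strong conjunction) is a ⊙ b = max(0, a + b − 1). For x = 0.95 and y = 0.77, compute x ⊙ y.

x ⊙ y = max(0, 0.95 + 0.77 − 1) = max(0, 0.72) = 0.72
For comparison, the Gödel (minimum) t-norm min(a, b) would give 0.77.

0.72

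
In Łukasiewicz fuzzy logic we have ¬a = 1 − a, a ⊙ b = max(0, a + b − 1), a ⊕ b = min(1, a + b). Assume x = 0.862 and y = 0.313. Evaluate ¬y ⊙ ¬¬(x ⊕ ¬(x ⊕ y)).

0.549

¬y = 1 − 0.313 = 0.687
x ⊕ y = min(1, 0.862 + 0.313) = min(1, 1.175) = 1.000
¬(x ⊕ y) = 1 − 1.000 = 0.000
x ⊕ ¬(x ⊕ y) = min(1, 0.862 + 0.000) = min(1, 0.862) = 0.862
¬(x ⊕ ¬(x ⊕ y)) = 1 − 0.862 = 0.138
¬¬(x ⊕ ¬(x ⊕ y)) = 1 − 0.138 = 0.862
¬y ⊙ ¬¬(x ⊕ ¬(x ⊕ y)) = max(0, 0.687 + 0.862 − 1) = max(0, 0.549) = 0.549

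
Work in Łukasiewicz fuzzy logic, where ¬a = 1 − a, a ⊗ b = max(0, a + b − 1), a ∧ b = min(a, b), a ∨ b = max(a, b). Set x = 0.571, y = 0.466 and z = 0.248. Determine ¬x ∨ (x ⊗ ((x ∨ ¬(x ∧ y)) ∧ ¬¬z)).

0.429

¬x = 1 − 0.571 = 0.429
x ∧ y = min(0.571, 0.466) = 0.466
¬(x ∧ y) = 1 − 0.466 = 0.534
x ∨ ¬(x ∧ y) = max(0.571, 0.534) = 0.571
¬z = 1 − 0.248 = 0.752
¬¬z = 1 − 0.752 = 0.248
(x ∨ ¬(x ∧ y)) ∧ ¬¬z = min(0.571, 0.248) = 0.248
x ⊗ ((x ∨ ¬(x ∧ y)) ∧ ¬¬z) = max(0, 0.571 + 0.248 − 1) = max(0, -0.181) = 0.000
¬x ∨ (x ⊗ ((x ∨ ¬(x ∧ y)) ∧ ¬¬z)) = max(0.429, 0.000) = 0.429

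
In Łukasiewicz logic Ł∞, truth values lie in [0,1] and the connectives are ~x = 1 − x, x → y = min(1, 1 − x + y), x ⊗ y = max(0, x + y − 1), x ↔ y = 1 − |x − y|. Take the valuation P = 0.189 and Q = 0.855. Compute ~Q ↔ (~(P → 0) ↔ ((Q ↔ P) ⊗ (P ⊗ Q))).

~Q = 1 − 0.855 = 0.145
P → 0 = min(1, 1 − 0.189 + 0.000) = min(1, 0.811) = 0.811
~(P → 0) = 1 − 0.811 = 0.189
Q ↔ P = 1 − |0.855 − 0.189| = 1 − 0.666 = 0.334
P ⊗ Q = max(0, 0.189 + 0.855 − 1) = max(0, 0.044) = 0.044
(Q ↔ P) ⊗ (P ⊗ Q) = max(0, 0.334 + 0.044 − 1) = max(0, -0.622) = 0.000
~(P → 0) ↔ ((Q ↔ P) ⊗ (P ⊗ Q)) = 1 − |0.189 − 0.000| = 1 − 0.189 = 0.811
~Q ↔ (~(P → 0) ↔ ((Q ↔ P) ⊗ (P ⊗ Q))) = 1 − |0.145 − 0.811| = 1 − 0.666 = 0.334

0.334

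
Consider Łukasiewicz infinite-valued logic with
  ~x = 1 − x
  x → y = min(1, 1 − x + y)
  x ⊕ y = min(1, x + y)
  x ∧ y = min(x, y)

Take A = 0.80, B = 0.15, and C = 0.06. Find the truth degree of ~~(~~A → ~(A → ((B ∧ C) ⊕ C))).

0.88

~A = 1 − 0.80 = 0.20
~~A = 1 − 0.20 = 0.80
B ∧ C = min(0.15, 0.06) = 0.06
(B ∧ C) ⊕ C = min(1, 0.06 + 0.06) = min(1, 0.12) = 0.12
A → ((B ∧ C) ⊕ C) = min(1, 1 − 0.80 + 0.12) = min(1, 0.32) = 0.32
~(A → ((B ∧ C) ⊕ C)) = 1 − 0.32 = 0.68
~~A → ~(A → ((B ∧ C) ⊕ C)) = min(1, 1 − 0.80 + 0.68) = min(1, 0.88) = 0.88
~(~~A → ~(A → ((B ∧ C) ⊕ C))) = 1 − 0.88 = 0.12
~~(~~A → ~(A → ((B ∧ C) ⊕ C))) = 1 − 0.12 = 0.88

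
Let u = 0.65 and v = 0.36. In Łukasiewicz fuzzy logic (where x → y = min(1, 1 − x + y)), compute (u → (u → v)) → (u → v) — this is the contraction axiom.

0.71

u → v = min(1, 1 − 0.65 + 0.36) = min(1, 0.71) = 0.71
u → (u → v) = min(1, 1 − 0.65 + 0.71) = min(1, 1.06) = 1.00
(u → (u → v)) → (u → v) = min(1, 1 − 1.00 + 0.71) = min(1, 0.71) = 0.71
(The value 0.71 < 1 shows this instance is not satisfied; fails in Ł∞ (the t-norm is not idempotent).)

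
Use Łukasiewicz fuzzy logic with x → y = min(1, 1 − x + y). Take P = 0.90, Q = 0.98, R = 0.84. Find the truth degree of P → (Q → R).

0.96

Q → R = min(1, 1 − 0.98 + 0.84) = min(1, 0.86) = 0.86
P → (Q → R) = min(1, 1 − 0.90 + 0.86) = min(1, 0.96) = 0.96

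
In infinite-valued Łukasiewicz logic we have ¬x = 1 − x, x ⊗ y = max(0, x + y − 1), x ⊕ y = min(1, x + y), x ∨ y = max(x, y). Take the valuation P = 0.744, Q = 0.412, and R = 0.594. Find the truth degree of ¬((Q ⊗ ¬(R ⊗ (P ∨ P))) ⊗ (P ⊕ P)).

0.926

P ∨ P = max(0.744, 0.744) = 0.744
R ⊗ (P ∨ P) = max(0, 0.594 + 0.744 − 1) = max(0, 0.338) = 0.338
¬(R ⊗ (P ∨ P)) = 1 − 0.338 = 0.662
Q ⊗ ¬(R ⊗ (P ∨ P)) = max(0, 0.412 + 0.662 − 1) = max(0, 0.074) = 0.074
P ⊕ P = min(1, 0.744 + 0.744) = min(1, 1.488) = 1.000
(Q ⊗ ¬(R ⊗ (P ∨ P))) ⊗ (P ⊕ P) = max(0, 0.074 + 1.000 − 1) = max(0, 0.074) = 0.074
¬((Q ⊗ ¬(R ⊗ (P ∨ P))) ⊗ (P ⊕ P)) = 1 − 0.074 = 0.926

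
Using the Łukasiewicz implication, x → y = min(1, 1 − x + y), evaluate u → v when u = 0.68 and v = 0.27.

u → v = min(1, 1 − 0.68 + 0.27) = min(1, 0.59) = 0.59
For comparison, the Gödel implication (1 if x ≤ y else y) would give 0.27.

0.59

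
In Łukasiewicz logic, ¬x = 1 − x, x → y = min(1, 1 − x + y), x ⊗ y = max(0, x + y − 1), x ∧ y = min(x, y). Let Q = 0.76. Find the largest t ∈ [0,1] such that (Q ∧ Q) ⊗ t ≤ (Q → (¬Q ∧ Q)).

Q ∧ Q = min(0.76, 0.76) = 0.76
So the left factor is Q ∧ Q = 0.76.
¬Q = 1 − 0.76 = 0.24
¬Q ∧ Q = min(0.24, 0.76) = 0.24
Q → (¬Q ∧ Q) = min(1, 1 − 0.76 + 0.24) = min(1, 0.48) = 0.48
So the right-hand bound is Q → (¬Q ∧ Q) = 0.48.
The residuum of the Łukasiewicz t-norm gives the supremum: min(1, 1 − 0.76 + 0.48).
1 − 0.76 + 0.48 = 0.72, so t = min(1, 0.72) = 0.72.
Check: 0.76 ⊗ 0.72 = max(0, 0.48) = 0.48 ≤ 0.48.

0.72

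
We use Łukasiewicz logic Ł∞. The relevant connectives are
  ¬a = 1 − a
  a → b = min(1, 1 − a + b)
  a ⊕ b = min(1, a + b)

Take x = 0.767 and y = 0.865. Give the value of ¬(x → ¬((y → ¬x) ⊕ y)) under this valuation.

0.767

¬x = 1 − 0.767 = 0.233
y → ¬x = min(1, 1 − 0.865 + 0.233) = min(1, 0.368) = 0.368
(y → ¬x) ⊕ y = min(1, 0.368 + 0.865) = min(1, 1.233) = 1.000
¬((y → ¬x) ⊕ y) = 1 − 1.000 = 0.000
x → ¬((y → ¬x) ⊕ y) = min(1, 1 − 0.767 + 0.000) = min(1, 0.233) = 0.233
¬(x → ¬((y → ¬x) ⊕ y)) = 1 − 0.233 = 0.767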